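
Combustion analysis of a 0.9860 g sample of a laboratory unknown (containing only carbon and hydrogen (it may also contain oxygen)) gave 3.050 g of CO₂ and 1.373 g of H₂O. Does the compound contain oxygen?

no

mol C = 3.050 g CO₂ ÷ 44.009 g/mol = 0.069304 mol
mol H = 2 × 1.373 g H₂O ÷ 18.015 g/mol = 0.15243 mol
C and H together account for 0.98606 g — essentially the entire 0.9860 g sample — so the compound contains no oxygen.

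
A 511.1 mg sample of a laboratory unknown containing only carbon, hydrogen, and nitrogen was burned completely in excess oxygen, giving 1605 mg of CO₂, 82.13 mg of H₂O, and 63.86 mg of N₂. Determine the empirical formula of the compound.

mol C = 1.605 g CO₂ ÷ 44.009 g/mol = 0.036470 mol
mol H = 2 × 0.08213 g H₂O ÷ 18.015 g/mol = 0.0091180 mol
mol N = 2 × 0.06386 g N₂ ÷ 28.014 g/mol = 0.0045591 mol
Divide by the smallest (0.0045591 mol): C 7.999, H 2.000, N 1.000

C8H2N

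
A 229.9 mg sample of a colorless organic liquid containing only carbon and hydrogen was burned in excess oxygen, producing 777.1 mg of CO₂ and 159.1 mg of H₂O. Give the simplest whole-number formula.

mol C = 0.7771 g CO₂ ÷ 44.009 g/mol = 0.017658 mol
mol H = 2 × 0.1591 g H₂O ÷ 18.015 g/mol = 0.017663 mol
Divide by the smallest (0.017658 mol): C 1.000, H 1.000

CH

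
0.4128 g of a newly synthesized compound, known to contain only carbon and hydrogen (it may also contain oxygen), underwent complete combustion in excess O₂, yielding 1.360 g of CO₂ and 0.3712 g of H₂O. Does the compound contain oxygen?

no

mol C = 1.360 g CO₂ ÷ 44.009 g/mol = 0.030903 mol
mol H = 2 × 0.3712 g H₂O ÷ 18.015 g/mol = 0.041210 mol
C and H together account for 0.41271 g — essentially the entire 0.4128 g sample — so the compound contains no oxygen.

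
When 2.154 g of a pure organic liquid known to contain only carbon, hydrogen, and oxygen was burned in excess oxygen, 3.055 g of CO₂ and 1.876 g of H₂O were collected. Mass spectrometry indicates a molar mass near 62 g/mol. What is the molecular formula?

C2H6O2

mol C = 3.055 g CO₂ ÷ 44.009 g/mol = 0.069418 mol
mol H = 2 × 1.876 g H₂O ÷ 18.015 g/mol = 0.20827 mol
mass O = 2.154 − (0.83378 + 0.20994) = 1.1103 g → mol O = 1.1103 ÷ 15.999 = 0.069397 mol
Divide by the smallest (0.069397 mol): C 1.000, H 3.001, O 1.000
Empirical formula: CH3O
Empirical-formula mass = 31.03 g/mol; 62 ÷ 31.03 ≈ 2, so the molecular formula is C2H6O2.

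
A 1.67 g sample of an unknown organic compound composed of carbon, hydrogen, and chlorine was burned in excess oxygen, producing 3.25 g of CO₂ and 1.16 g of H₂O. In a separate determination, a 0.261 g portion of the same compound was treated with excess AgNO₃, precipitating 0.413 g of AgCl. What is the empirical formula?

mol C = 3.25 g CO₂ ÷ 44.009 g/mol = 0.07385 mol
mol H = 2 × 1.16 g H₂O ÷ 18.015 g/mol = 0.1288 mol
From the AgCl data: mol Cl per gram of compound = (0.413 ÷ 143.318) ÷ 0.261 = 0.01104 mol/g, so in the 1.67 g combustion sample mol Cl = 0.01844 mol
Divide by the smallest (0.01844 mol): C 4.005, H 6.984, Cl 1.000

C4H7Cl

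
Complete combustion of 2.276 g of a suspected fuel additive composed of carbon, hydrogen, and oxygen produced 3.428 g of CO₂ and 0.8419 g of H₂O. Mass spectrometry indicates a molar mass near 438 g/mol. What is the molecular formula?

mol C = 3.428 g CO₂ ÷ 44.009 g/mol = 0.077893 mol
mol H = 2 × 0.8419 g H₂O ÷ 18.015 g/mol = 0.093467 mol
mass O = 2.276 − (0.93557 + 0.094214) = 1.2462 g → mol O = 1.2462 ÷ 15.999 = 0.077893 mol
Divide by the smallest (0.077893 mol): C 1.000, H 1.200, O 1.000
Multiplying each by 5 gives whole numbers: C 5.00, H 6.00, O 5.00
Empirical formula: C5H6O5
Empirical-formula mass = 146.10 g/mol; 438 ÷ 146.10 ≈ 3, so the molecular formula is C15H18O15.

C15H18O15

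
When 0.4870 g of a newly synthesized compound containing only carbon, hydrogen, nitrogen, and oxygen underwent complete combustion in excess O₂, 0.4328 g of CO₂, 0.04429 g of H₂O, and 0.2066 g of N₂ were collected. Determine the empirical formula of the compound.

mol C = 0.4328 g CO₂ ÷ 44.009 g/mol = 0.0098344 mol
mol H = 2 × 0.04429 g H₂O ÷ 18.015 g/mol = 0.0049170 mol
mol N = 2 × 0.2066 g N₂ ÷ 28.014 g/mol = 0.014750 mol
mass O = 0.4870 − (0.11812 + 0.0049563 + 0.20660) = 0.15732 g → mol O = 0.15732 ÷ 15.999 = 0.0098333 mol
Divide by the smallest (0.0049170 mol): C 2.000, H 1.000, N 3.000, O 2.000

C2HN3O2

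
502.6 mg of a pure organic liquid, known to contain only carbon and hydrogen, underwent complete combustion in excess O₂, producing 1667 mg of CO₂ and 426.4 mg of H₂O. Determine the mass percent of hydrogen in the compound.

9.49%

mol C = 1.667 g CO₂ ÷ 44.009 g/mol = 0.037879 mol
mol H = 2 × 0.4264 g H₂O ÷ 18.015 g/mol = 0.047338 mol
mass % H = 0.047717 g ÷ 0.5026 g × 100%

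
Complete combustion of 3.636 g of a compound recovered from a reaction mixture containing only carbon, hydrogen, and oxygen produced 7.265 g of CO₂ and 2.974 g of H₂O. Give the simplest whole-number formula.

mol C = 7.265 g CO₂ ÷ 44.009 g/mol = 0.16508 mol
mol H = 2 × 2.974 g H₂O ÷ 18.015 g/mol = 0.33017 mol
mass O = 3.636 − (1.9828 + 0.33281) = 1.3204 g → mol O = 1.3204 ÷ 15.999 = 0.082531 mol
Divide by the smallest (0.082531 mol): C 2.000, H 4.001, O 1.000

C2H4O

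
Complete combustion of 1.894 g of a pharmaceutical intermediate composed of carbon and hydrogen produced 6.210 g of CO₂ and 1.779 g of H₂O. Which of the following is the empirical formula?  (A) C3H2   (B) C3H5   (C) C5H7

(C) C5H7

mol C = 6.210 g CO₂ ÷ 44.009 g/mol = 0.14111 mol
mol H = 2 × 1.779 g H₂O ÷ 18.015 g/mol = 0.19750 mol
Divide by the smallest (0.14111 mol): C 1.000, H 1.400
Multiplying each by 5 gives whole numbers: C 5.00, H 7.00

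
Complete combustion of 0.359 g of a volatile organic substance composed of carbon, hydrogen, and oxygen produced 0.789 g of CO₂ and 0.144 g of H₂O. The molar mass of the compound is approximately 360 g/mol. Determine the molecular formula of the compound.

mol C = 0.789 g CO₂ ÷ 44.009 g/mol = 0.01793 mol
mol H = 2 × 0.144 g H₂O ÷ 18.015 g/mol = 0.01599 mol
mass O = 0.359 − (0.2153 + 0.01611) = 0.1276 g → mol O = 0.1276 ÷ 15.999 = 0.007972 mol
Divide by the smallest (0.007972 mol): C 2.249, H 2.005, O 1.000
Multiplying each by 4 gives whole numbers: C 9.00, H 8.02, O 4.00
Empirical formula: C9H8O4
Empirical-formula mass = 180.16 g/mol; 360 ÷ 180.16 ≈ 2, so the molecular formula is C18H16O8.

C18H16O8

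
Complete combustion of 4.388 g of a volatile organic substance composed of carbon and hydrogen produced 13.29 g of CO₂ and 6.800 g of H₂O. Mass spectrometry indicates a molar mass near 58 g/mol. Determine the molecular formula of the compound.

mol C = 13.29 g CO₂ ÷ 44.009 g/mol = 0.30198 mol
mol H = 2 × 6.800 g H₂O ÷ 18.015 g/mol = 0.75493 mol
Divide by the smallest (0.30198 mol): C 1.000, H 2.500
Multiplying each by 2 gives whole numbers: C 2.00, H 5.00
Empirical formula: C2H5
Empirical-formula mass = 29.06 g/mol; 58 ÷ 29.06 ≈ 2, so the molecular formula is C4H10.

C4H10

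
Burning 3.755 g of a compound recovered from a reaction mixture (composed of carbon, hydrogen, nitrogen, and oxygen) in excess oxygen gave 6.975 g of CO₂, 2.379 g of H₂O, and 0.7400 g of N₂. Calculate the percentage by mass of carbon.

mol C = 6.975 g CO₂ ÷ 44.009 g/mol = 0.15849 mol
mol H = 2 × 2.379 g H₂O ÷ 18.015 g/mol = 0.26411 mol
mol N = 2 × 0.7400 g N₂ ÷ 28.014 g/mol = 0.052831 mol
mass O = 3.755 − (1.9036 + 0.26623 + 0.74000) = 0.84515 g → mol O = 0.84515 ÷ 15.999 = 0.052825 mol
mass % C = 1.9036 g ÷ 3.755 g × 100%

50.70%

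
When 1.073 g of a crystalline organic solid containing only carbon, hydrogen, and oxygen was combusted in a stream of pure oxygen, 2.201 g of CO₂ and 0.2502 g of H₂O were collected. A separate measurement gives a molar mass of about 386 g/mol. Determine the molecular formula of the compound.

C18H10O10

mol C = 2.201 g CO₂ ÷ 44.009 g/mol = 0.050012 mol
mol H = 2 × 0.2502 g H₂O ÷ 18.015 g/mol = 0.027777 mol
mass O = 1.073 − (0.60070 + 0.027999) = 0.44430 g → mol O = 0.44430 ÷ 15.999 = 0.027771 mol
Divide by the smallest (0.027771 mol): C 1.801, H 1.000, O 1.000
Multiplying each by 5 gives whole numbers: C 9.00, H 5.00, O 5.00
Empirical formula: C9H5O5
Empirical-formula mass = 193.13 g/mol; 386 ÷ 193.13 ≈ 2, so the molecular formula is C18H10O10.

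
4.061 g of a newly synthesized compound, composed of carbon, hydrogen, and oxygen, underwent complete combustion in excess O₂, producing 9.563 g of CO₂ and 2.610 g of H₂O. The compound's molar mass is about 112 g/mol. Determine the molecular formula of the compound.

C6H8O2

mol C = 9.563 g CO₂ ÷ 44.009 g/mol = 0.21730 mol
mol H = 2 × 2.610 g H₂O ÷ 18.015 g/mol = 0.28976 mol
mass O = 4.061 − (2.6099 + 0.29208) = 1.1590 g → mol O = 1.1590 ÷ 15.999 = 0.072441 mol
Divide by the smallest (0.072441 mol): C 3.000, H 4.000, O 1.000
Empirical formula: C3H4O
Empirical-formula mass = 56.06 g/mol; 112 ÷ 56.06 ≈ 2, so the molecular formula is C6H8O2.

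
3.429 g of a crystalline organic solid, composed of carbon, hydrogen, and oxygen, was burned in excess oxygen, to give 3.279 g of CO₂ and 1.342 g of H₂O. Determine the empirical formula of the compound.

mol C = 3.279 g CO₂ ÷ 44.009 g/mol = 0.074507 mol
mol H = 2 × 1.342 g H₂O ÷ 18.015 g/mol = 0.14899 mol
mass O = 3.429 − (0.89491 + 0.15018) = 2.3839 g → mol O = 2.3839 ÷ 15.999 = 0.14900 mol
Divide by the smallest (0.074507 mol): C 1.000, H 2.000, O 2.000

CH2O2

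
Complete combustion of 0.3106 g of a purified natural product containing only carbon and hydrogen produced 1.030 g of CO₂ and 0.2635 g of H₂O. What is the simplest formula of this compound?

C4H5

mol C = 1.030 g CO₂ ÷ 44.009 g/mol = 0.023404 mol
mol H = 2 × 0.2635 g H₂O ÷ 18.015 g/mol = 0.029253 mol
Divide by the smallest (0.023404 mol): C 1.000, H 1.250
Multiplying each by 4 gives whole numbers: C 4.00, H 5.00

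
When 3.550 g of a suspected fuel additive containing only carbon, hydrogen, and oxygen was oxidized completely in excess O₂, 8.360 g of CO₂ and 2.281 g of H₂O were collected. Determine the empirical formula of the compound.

mol C = 8.360 g CO₂ ÷ 44.009 g/mol = 0.18996 mol
mol H = 2 × 2.281 g H₂O ÷ 18.015 g/mol = 0.25323 mol
mass O = 3.550 − (2.2816 + 0.25526) = 1.0131 g → mol O = 1.0131 ÷ 15.999 = 0.063324 mol
Divide by the smallest (0.063324 mol): C 3.000, H 3.999, O 1.000

C3H4O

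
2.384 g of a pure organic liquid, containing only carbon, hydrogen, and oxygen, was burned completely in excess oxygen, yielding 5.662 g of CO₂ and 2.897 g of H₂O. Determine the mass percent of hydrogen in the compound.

13.60%

mol C = 5.662 g CO₂ ÷ 44.009 g/mol = 0.12866 mol
mol H = 2 × 2.897 g H₂O ÷ 18.015 g/mol = 0.32162 mol
mass O = 2.384 − (1.5453 + 0.32419) = 0.51452 g → mol O = 0.51452 ÷ 15.999 = 0.032160 mol
mass % H = 0.32419 g ÷ 2.384 g × 100%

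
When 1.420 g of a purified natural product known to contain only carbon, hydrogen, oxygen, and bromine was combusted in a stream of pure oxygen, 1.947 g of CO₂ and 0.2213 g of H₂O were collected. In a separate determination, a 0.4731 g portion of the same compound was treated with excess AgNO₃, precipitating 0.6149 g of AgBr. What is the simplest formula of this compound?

mol C = 1.947 g CO₂ ÷ 44.009 g/mol = 0.044241 mol
mol H = 2 × 0.2213 g H₂O ÷ 18.015 g/mol = 0.024568 mol
From the AgBr data: mol Br per gram of compound = (0.6149 ÷ 187.772) ÷ 0.4731 = 0.0069218 mol/g, so in the 1.420 g combustion sample mol Br = 0.0098290 mol
mass O = 1.420 − (0.53138 + 0.024765 + 0.78538) = 0.078481 g → mol O = 0.078481 ÷ 15.999 = 0.0049054 mol
Divide by the smallest (0.0049054 mol): C 9.019, H 5.008, Br 2.004, O 1.000

C9H5Br2O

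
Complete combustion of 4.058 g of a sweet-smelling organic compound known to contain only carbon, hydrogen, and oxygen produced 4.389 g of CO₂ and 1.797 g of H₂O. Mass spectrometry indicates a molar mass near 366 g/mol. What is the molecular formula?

C9H18O15

mol C = 4.389 g CO₂ ÷ 44.009 g/mol = 0.099730 mol
mol H = 2 × 1.797 g H₂O ÷ 18.015 g/mol = 0.19950 mol
mass O = 4.058 − (1.1979 + 0.20110) = 2.6591 g → mol O = 2.6591 ÷ 15.999 = 0.16620 mol
Divide by the smallest (0.099730 mol): C 1.000, H 2.000, O 1.667
Multiplying each by 3 gives whole numbers: C 3.00, H 6.00, O 5.00
Empirical formula: C3H6O5
Empirical-formula mass = 122.08 g/mol; 366 ÷ 122.08 ≈ 3, so the molecular formula is C9H18O15.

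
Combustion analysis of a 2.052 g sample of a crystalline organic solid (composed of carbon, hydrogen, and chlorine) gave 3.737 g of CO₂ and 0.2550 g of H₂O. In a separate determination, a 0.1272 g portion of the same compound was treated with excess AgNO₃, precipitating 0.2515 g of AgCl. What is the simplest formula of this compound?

C3HCl

mol C = 3.737 g CO₂ ÷ 44.009 g/mol = 0.084914 mol
mol H = 2 × 0.2550 g H₂O ÷ 18.015 g/mol = 0.028310 mol
From the AgCl data: mol Cl per gram of compound = (0.2515 ÷ 143.318) ÷ 0.1272 = 0.013796 mol/g, so in the 2.052 g combustion sample mol Cl = 0.028309 mol
Divide by the smallest (0.028309 mol): C 3.000, H 1.000, Cl 1.000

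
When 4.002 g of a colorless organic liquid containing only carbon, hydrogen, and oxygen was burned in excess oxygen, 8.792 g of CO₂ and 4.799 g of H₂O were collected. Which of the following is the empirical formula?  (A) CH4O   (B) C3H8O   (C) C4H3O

mol C = 8.792 g CO₂ ÷ 44.009 g/mol = 0.19978 mol
mol H = 2 × 4.799 g H₂O ÷ 18.015 g/mol = 0.53278 mol
mass O = 4.002 − (2.3995 + 0.53704) = 1.0654 g → mol O = 1.0654 ÷ 15.999 = 0.066594 mol
Divide by the smallest (0.066594 mol): C 3.000, H 8.000, O 1.000

(B) C3H8O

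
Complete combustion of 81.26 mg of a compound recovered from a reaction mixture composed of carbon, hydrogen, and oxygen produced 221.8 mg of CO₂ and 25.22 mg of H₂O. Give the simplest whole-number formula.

mol C = 0.2218 g CO₂ ÷ 44.009 g/mol = 0.0050399 mol
mol H = 2 × 0.02522 g H₂O ÷ 18.015 g/mol = 0.0027999 mol
mass O = 0.08126 − (0.060534 + 0.0028223) = 0.017904 g → mol O = 0.017904 ÷ 15.999 = 0.0011191 mol
Divide by the smallest (0.0011191 mol): C 4.504, H 2.502, O 1.000
Multiplying each by 2 gives whole numbers: C 9.01, H 5.00, O 2.00

C9H5O2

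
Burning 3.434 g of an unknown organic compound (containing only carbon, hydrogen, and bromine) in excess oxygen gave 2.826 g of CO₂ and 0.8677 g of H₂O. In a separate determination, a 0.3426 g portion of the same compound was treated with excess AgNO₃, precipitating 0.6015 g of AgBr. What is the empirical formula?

mol C = 2.826 g CO₂ ÷ 44.009 g/mol = 0.064214 mol
mol H = 2 × 0.8677 g H₂O ÷ 18.015 g/mol = 0.096331 mol
From the AgBr data: mol Br per gram of compound = (0.6015 ÷ 187.772) ÷ 0.3426 = 0.0093501 mol/g, so in the 3.434 g combustion sample mol Br = 0.032108 mol
Divide by the smallest (0.032108 mol): C 2.000, H 3.000, Br 1.000

C2H3Br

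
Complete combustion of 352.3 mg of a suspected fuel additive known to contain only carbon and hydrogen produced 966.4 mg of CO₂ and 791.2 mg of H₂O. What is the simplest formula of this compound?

CH4

mol C = 0.9664 g CO₂ ÷ 44.009 g/mol = 0.021959 mol
mol H = 2 × 0.7912 g H₂O ÷ 18.015 g/mol = 0.087838 mol
Divide by the smallest (0.021959 mol): C 1.000, H 4.000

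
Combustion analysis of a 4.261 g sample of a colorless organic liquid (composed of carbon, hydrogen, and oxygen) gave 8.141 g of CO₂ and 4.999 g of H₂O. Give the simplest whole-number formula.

C2H6O

mol C = 8.141 g CO₂ ÷ 44.009 g/mol = 0.18498 mol
mol H = 2 × 4.999 g H₂O ÷ 18.015 g/mol = 0.55498 mol
mass O = 4.261 − (2.2219 + 0.55942) = 1.4797 g → mol O = 1.4797 ÷ 15.999 = 0.092489 mol
Divide by the smallest (0.092489 mol): C 2.000, H 6.001, O 1.000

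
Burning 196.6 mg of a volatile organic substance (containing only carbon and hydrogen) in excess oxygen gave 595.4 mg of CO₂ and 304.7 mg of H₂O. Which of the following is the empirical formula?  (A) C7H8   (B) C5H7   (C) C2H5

mol C = 0.5954 g CO₂ ÷ 44.009 g/mol = 0.013529 mol
mol H = 2 × 0.3047 g H₂O ÷ 18.015 g/mol = 0.033827 mol
Divide by the smallest (0.013529 mol): C 1.000, H 2.500
Multiplying each by 2 gives whole numbers: C 2.00, H 5.00

(C) C2H5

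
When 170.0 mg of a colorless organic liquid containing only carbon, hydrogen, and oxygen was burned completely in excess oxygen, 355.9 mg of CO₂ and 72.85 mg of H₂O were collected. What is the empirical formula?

C2H2O

mol C = 0.3559 g CO₂ ÷ 44.009 g/mol = 0.0080870 mol
mol H = 2 × 0.07285 g H₂O ÷ 18.015 g/mol = 0.0080877 mol
mass O = 0.1700 − (0.097133 + 0.0081524) = 0.064715 g → mol O = 0.064715 ÷ 15.999 = 0.0040449 mol
Divide by the smallest (0.0040449 mol): C 1.999, H 1.999, O 1.000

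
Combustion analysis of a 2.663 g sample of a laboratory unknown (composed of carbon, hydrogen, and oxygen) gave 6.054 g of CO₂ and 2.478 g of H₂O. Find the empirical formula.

C3H6O

mol C = 6.054 g CO₂ ÷ 44.009 g/mol = 0.13756 mol
mol H = 2 × 2.478 g H₂O ÷ 18.015 g/mol = 0.27510 mol
mass O = 2.663 − (1.6523 + 0.27730) = 0.73343 g → mol O = 0.73343 ÷ 15.999 = 0.045842 mol
Divide by the smallest (0.045842 mol): C 3.001, H 6.001, O 1.000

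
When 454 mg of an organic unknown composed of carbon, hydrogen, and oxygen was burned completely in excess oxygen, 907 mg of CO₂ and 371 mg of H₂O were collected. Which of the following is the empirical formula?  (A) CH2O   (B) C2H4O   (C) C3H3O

mol C = 0.907 g CO₂ ÷ 44.009 g/mol = 0.02061 mol
mol H = 2 × 0.371 g H₂O ÷ 18.015 g/mol = 0.04119 mol
mass O = 0.454 − (0.2475 + 0.04152) = 0.1649 g → mol O = 0.1649 ÷ 15.999 = 0.01031 mol
Divide by the smallest (0.01031 mol): C 1.999, H 3.995, O 1.000

(B) C2H4O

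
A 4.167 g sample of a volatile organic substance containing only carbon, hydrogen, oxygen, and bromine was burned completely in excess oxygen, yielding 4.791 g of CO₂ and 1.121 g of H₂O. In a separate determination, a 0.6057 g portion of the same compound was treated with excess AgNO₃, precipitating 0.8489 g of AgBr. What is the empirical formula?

mol C = 4.791 g CO₂ ÷ 44.009 g/mol = 0.10886 mol
mol H = 2 × 1.121 g H₂O ÷ 18.015 g/mol = 0.12445 mol
From the AgBr data: mol Br per gram of compound = (0.8489 ÷ 187.772) ÷ 0.6057 = 0.0074639 mol/g, so in the 4.167 g combustion sample mol Br = 0.031102 mol
mass O = 4.167 − (1.3076 + 0.12545 + 2.4852) = 0.24879 g → mol O = 0.24879 ÷ 15.999 = 0.015551 mol
Divide by the smallest (0.015551 mol): C 7.001, H 8.003, Br 2.000, O 1.000

C7H8Br2O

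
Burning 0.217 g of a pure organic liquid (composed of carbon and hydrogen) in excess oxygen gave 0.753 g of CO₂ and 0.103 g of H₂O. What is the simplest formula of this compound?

C3H2

mol C = 0.753 g CO₂ ÷ 44.009 g/mol = 0.01711 mol
mol H = 2 × 0.103 g H₂O ÷ 18.015 g/mol = 0.01143 mol
Divide by the smallest (0.01143 mol): C 1.496, H 1.000
Multiplying each by 2 gives whole numbers: C 2.99, H 2.00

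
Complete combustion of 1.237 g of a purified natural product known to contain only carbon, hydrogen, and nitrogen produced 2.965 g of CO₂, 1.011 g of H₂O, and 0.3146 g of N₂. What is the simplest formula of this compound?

C3H5N

mol C = 2.965 g CO₂ ÷ 44.009 g/mol = 0.067373 mol
mol H = 2 × 1.011 g H₂O ÷ 18.015 g/mol = 0.11224 mol
mol N = 2 × 0.3146 g N₂ ÷ 28.014 g/mol = 0.022460 mol
Divide by the smallest (0.022460 mol): C 3.000, H 4.997, N 1.000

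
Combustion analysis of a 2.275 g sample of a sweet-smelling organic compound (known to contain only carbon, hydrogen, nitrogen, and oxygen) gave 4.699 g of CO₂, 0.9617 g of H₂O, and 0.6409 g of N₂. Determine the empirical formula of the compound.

C7H7N3O

mol C = 4.699 g CO₂ ÷ 44.009 g/mol = 0.10677 mol
mol H = 2 × 0.9617 g H₂O ÷ 18.015 g/mol = 0.10677 mol
mol N = 2 × 0.6409 g N₂ ÷ 28.014 g/mol = 0.045756 mol
mass O = 2.275 − (1.2825 + 0.10762 + 0.64090) = 0.24402 g → mol O = 0.24402 ÷ 15.999 = 0.015252 mol
Divide by the smallest (0.015252 mol): C 7.000, H 7.000, N 3.000, O 1.000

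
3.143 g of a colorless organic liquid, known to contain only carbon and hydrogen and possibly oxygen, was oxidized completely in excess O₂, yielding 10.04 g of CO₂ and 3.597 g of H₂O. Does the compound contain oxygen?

no

mol C = 10.04 g CO₂ ÷ 44.009 g/mol = 0.22814 mol
mol H = 2 × 3.597 g H₂O ÷ 18.015 g/mol = 0.39933 mol
C and H together account for 3.1427 g — essentially the entire 3.143 g sample — so the compound contains no oxygen.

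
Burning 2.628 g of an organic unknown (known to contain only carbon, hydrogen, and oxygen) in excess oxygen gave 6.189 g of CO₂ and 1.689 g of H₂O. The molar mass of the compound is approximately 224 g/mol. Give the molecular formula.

mol C = 6.189 g CO₂ ÷ 44.009 g/mol = 0.14063 mol
mol H = 2 × 1.689 g H₂O ÷ 18.015 g/mol = 0.18751 mol
mass O = 2.628 − (1.6891 + 0.18901) = 0.74988 g → mol O = 0.74988 ÷ 15.999 = 0.046870 mol
Divide by the smallest (0.046870 mol): C 3.000, H 4.001, O 1.000
Empirical formula: C3H4O
Empirical-formula mass = 56.06 g/mol; 224 ÷ 56.06 ≈ 4, so the molecular formula is C12H16O4.

C12H16O4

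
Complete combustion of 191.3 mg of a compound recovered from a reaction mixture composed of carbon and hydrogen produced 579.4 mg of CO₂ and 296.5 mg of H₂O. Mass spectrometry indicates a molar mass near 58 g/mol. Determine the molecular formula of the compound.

C4H10

mol C = 0.5794 g CO₂ ÷ 44.009 g/mol = 0.013165 mol
mol H = 2 × 0.2965 g H₂O ÷ 18.015 g/mol = 0.032917 mol
Divide by the smallest (0.013165 mol): C 1.000, H 2.500
Multiplying each by 2 gives whole numbers: C 2.00, H 5.00
Empirical formula: C2H5
Empirical-formula mass = 29.06 g/mol; 58 ÷ 29.06 ≈ 2, so the molecular formula is C4H10.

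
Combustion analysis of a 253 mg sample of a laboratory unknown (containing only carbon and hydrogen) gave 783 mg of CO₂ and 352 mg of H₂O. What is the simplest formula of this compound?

C5H11

mol C = 0.783 g CO₂ ÷ 44.009 g/mol = 0.01779 mol
mol H = 2 × 0.352 g H₂O ÷ 18.015 g/mol = 0.03908 mol
Divide by the smallest (0.01779 mol): C 1.000, H 2.196
Multiplying each by 5 gives whole numbers: C 5.00, H 10.98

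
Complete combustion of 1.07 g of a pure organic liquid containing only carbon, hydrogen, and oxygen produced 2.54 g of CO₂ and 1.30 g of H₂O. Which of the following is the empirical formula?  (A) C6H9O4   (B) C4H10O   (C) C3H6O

(B) C4H10O

mol C = 2.54 g CO₂ ÷ 44.009 g/mol = 0.05772 mol
mol H = 2 × 1.30 g H₂O ÷ 18.015 g/mol = 0.1443 mol
mass O = 1.07 − (0.6932 + 0.1455) = 0.2313 g → mol O = 0.2313 ÷ 15.999 = 0.01446 mol
Divide by the smallest (0.01446 mol): C 3.992, H 9.983, O 1.000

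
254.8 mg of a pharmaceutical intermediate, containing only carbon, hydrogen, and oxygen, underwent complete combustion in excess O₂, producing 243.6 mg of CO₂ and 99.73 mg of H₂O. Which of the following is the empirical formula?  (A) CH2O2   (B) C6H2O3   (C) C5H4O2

mol C = 0.2436 g CO₂ ÷ 44.009 g/mol = 0.0055352 mol
mol H = 2 × 0.09973 g H₂O ÷ 18.015 g/mol = 0.011072 mol
mass O = 0.2548 − (0.066484 + 0.011160) = 0.17716 g → mol O = 0.17716 ÷ 15.999 = 0.011073 mol
Divide by the smallest (0.0055352 mol): C 1.000, H 2.000, O 2.000

(A) CH2O2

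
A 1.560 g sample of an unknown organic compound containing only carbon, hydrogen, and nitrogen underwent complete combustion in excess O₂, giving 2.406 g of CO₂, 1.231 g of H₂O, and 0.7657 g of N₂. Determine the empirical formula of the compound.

C2H5N2

mol C = 2.406 g CO₂ ÷ 44.009 g/mol = 0.054671 mol
mol H = 2 × 1.231 g H₂O ÷ 18.015 g/mol = 0.13666 mol
mol N = 2 × 0.7657 g N₂ ÷ 28.014 g/mol = 0.054666 mol
Divide by the smallest (0.054666 mol): C 1.000, H 2.500, N 1.000
Multiplying each by 2 gives whole numbers: C 2.00, H 5.00, N 2.00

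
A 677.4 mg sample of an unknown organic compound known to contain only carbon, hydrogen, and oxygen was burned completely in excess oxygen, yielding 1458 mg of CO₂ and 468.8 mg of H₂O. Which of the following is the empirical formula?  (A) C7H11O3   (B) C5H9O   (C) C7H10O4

(A) C7H11O3

mol C = 1.458 g CO₂ ÷ 44.009 g/mol = 0.033130 mol
mol H = 2 × 0.4688 g H₂O ÷ 18.015 g/mol = 0.052046 mol
mass O = 0.6774 − (0.39792 + 0.052462) = 0.22702 g → mol O = 0.22702 ÷ 15.999 = 0.014190 mol
Divide by the smallest (0.014190 mol): C 2.335, H 3.668, O 1.000
Multiplying each by 3 gives whole numbers: C 7.00, H 11.00, O 3.00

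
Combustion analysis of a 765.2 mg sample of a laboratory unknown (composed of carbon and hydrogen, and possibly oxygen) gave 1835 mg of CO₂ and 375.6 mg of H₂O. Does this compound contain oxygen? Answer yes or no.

yes

mol C = 1.835 g CO₂ ÷ 44.009 g/mol = 0.041696 mol
mol H = 2 × 0.3756 g H₂O ÷ 18.015 g/mol = 0.041699 mol
C and H account for only 0.54284 g of the 0.7652 g sample; the remaining 0.22236 g must be oxygen.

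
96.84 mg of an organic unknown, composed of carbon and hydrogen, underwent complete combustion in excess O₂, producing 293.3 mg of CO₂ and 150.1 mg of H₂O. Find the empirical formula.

C2H5

mol C = 0.2933 g CO₂ ÷ 44.009 g/mol = 0.0066645 mol
mol H = 2 × 0.1501 g H₂O ÷ 18.015 g/mol = 0.016664 mol
Divide by the smallest (0.0066645 mol): C 1.000, H 2.500
Multiplying each by 2 gives whole numbers: C 2.00, H 5.00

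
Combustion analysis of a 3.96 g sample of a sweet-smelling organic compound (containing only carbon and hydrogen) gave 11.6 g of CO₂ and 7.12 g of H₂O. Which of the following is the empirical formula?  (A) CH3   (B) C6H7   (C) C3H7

(A) CH3

mol C = 11.6 g CO₂ ÷ 44.009 g/mol = 0.2636 mol
mol H = 2 × 7.12 g H₂O ÷ 18.015 g/mol = 0.7905 mol
Divide by the smallest (0.2636 mol): C 1.000, H 2.999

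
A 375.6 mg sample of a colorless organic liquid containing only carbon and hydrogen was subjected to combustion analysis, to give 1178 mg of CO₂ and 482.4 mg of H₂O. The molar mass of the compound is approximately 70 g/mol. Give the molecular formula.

mol C = 1.178 g CO₂ ÷ 44.009 g/mol = 0.026767 mol
mol H = 2 × 0.4824 g H₂O ÷ 18.015 g/mol = 0.053555 mol
Divide by the smallest (0.026767 mol): C 1.000, H 2.001
Empirical formula: CH2
Empirical-formula mass = 14.03 g/mol; 70 ÷ 14.03 ≈ 5, so the molecular formula is C5H10.

C5H10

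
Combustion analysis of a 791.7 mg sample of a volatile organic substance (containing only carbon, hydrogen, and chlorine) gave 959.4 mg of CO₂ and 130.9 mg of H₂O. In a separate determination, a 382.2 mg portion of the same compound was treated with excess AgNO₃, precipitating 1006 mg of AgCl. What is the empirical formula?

C3H2Cl2

mol C = 0.9594 g CO₂ ÷ 44.009 g/mol = 0.021800 mol
mol H = 2 × 0.1309 g H₂O ÷ 18.015 g/mol = 0.014532 mol
From the AgCl data: mol Cl per gram of compound = (1.006 ÷ 143.318) ÷ 0.3822 = 0.018366 mol/g, so in the 0.7917 g combustion sample mol Cl = 0.014540 mol
Divide by the smallest (0.014532 mol): C 1.500, H 1.000, Cl 1.001
Multiplying each by 2 gives whole numbers: C 3.00, H 2.00, Cl 2.00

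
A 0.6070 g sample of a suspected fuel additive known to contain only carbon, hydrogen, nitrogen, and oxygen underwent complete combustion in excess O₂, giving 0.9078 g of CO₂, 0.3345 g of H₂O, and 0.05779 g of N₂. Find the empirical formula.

C5H9NO4

mol C = 0.9078 g CO₂ ÷ 44.009 g/mol = 0.020628 mol
mol H = 2 × 0.3345 g H₂O ÷ 18.015 g/mol = 0.037136 mol
mol N = 2 × 0.05779 g N₂ ÷ 28.014 g/mol = 0.0041258 mol
mass O = 0.6070 − (0.24776 + 0.037433 + 0.057790) = 0.26402 g → mol O = 0.26402 ÷ 15.999 = 0.016502 mol
Divide by the smallest (0.0041258 mol): C 5.000, H 9.001, N 1.000, O 4.000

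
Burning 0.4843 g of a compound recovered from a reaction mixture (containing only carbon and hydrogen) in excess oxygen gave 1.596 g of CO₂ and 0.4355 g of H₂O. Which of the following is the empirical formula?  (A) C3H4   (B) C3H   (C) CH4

(A) C3H4

mol C = 1.596 g CO₂ ÷ 44.009 g/mol = 0.036265 mol
mol H = 2 × 0.4355 g H₂O ÷ 18.015 g/mol = 0.048349 mol
Divide by the smallest (0.036265 mol): C 1.000, H 1.333
Multiplying each by 3 gives whole numbers: C 3.00, H 4.00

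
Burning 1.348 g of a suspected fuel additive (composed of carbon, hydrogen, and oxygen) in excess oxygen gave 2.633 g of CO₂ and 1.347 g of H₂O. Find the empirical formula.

C2H5O

mol C = 2.633 g CO₂ ÷ 44.009 g/mol = 0.059829 mol
mol H = 2 × 1.347 g H₂O ÷ 18.015 g/mol = 0.14954 mol
mass O = 1.348 − (0.71860 + 0.15074) = 0.47866 g → mol O = 0.47866 ÷ 15.999 = 0.029918 mol
Divide by the smallest (0.029918 mol): C 2.000, H 4.998, O 1.000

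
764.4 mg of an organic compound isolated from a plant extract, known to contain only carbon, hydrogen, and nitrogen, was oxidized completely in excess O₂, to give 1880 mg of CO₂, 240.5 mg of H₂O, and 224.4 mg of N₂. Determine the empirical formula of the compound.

mol C = 1.880 g CO₂ ÷ 44.009 g/mol = 0.042719 mol
mol H = 2 × 0.2405 g H₂O ÷ 18.015 g/mol = 0.026700 mol
mol N = 2 × 0.2244 g N₂ ÷ 28.014 g/mol = 0.016021 mol
Divide by the smallest (0.016021 mol): C 2.666, H 1.667, N 1.000
Multiplying each by 3 gives whole numbers: C 8.00, H 5.00, N 3.00

C8H5N3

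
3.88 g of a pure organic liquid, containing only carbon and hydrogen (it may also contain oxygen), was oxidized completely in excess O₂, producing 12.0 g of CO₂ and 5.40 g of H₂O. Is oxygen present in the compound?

mol C = 12.0 g CO₂ ÷ 44.009 g/mol = 0.2727 mol
mol H = 2 × 5.40 g H₂O ÷ 18.015 g/mol = 0.5995 mol
C and H together account for 3.879 g — essentially the entire 3.88 g sample — so the compound contains no oxygen.

no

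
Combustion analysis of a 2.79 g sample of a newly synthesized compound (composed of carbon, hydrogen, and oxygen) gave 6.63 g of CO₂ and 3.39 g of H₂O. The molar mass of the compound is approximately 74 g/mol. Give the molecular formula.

C4H10O

mol C = 6.63 g CO₂ ÷ 44.009 g/mol = 0.1507 mol
mol H = 2 × 3.39 g H₂O ÷ 18.015 g/mol = 0.3764 mol
mass O = 2.79 − (1.809 + 0.3794) = 0.6012 g → mol O = 0.6012 ÷ 15.999 = 0.03758 mol
Divide by the smallest (0.03758 mol): C 4.009, H 10.016, O 1.000
Empirical formula: C4H10O
Empirical-formula mass = 74.12 g/mol; 74 ÷ 74.12 ≈ 1, so the molecular formula is C4H10O.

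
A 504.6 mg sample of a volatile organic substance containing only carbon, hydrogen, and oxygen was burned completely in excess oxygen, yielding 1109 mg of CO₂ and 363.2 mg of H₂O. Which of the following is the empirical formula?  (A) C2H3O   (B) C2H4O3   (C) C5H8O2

mol C = 1.109 g CO₂ ÷ 44.009 g/mol = 0.025199 mol
mol H = 2 × 0.3632 g H₂O ÷ 18.015 g/mol = 0.040322 mol
mass O = 0.5046 − (0.30267 + 0.040645) = 0.16129 g → mol O = 0.16129 ÷ 15.999 = 0.010081 mol
Divide by the smallest (0.010081 mol): C 2.500, H 4.000, O 1.000
Multiplying each by 2 gives whole numbers: C 5.00, H 8.00, O 2.00

(C) C5H8O2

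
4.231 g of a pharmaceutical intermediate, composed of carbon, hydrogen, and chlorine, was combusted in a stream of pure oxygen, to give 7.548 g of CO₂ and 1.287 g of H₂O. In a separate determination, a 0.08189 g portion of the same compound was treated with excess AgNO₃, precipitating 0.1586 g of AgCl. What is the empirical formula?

mol C = 7.548 g CO₂ ÷ 44.009 g/mol = 0.17151 mol
mol H = 2 × 1.287 g H₂O ÷ 18.015 g/mol = 0.14288 mol
From the AgCl data: mol Cl per gram of compound = (0.1586 ÷ 143.318) ÷ 0.08189 = 0.013514 mol/g, so in the 4.231 g combustion sample mol Cl = 0.057176 mol
Divide by the smallest (0.057176 mol): C 3.000, H 2.499, Cl 1.000
Multiplying each by 2 gives whole numbers: C 6.00, H 5.00, Cl 2.00

C6H5Cl2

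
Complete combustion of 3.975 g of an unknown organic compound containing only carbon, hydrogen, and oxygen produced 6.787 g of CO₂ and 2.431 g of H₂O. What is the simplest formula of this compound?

mol C = 6.787 g CO₂ ÷ 44.009 g/mol = 0.15422 mol
mol H = 2 × 2.431 g H₂O ÷ 18.015 g/mol = 0.26989 mol
mass O = 3.975 − (1.8523 + 0.27205) = 1.8506 g → mol O = 1.8506 ÷ 15.999 = 0.11567 mol
Divide by the smallest (0.11567 mol): C 1.333, H 2.333, O 1.000
Multiplying each by 3 gives whole numbers: C 4.00, H 7.00, O 3.00

C4H7O3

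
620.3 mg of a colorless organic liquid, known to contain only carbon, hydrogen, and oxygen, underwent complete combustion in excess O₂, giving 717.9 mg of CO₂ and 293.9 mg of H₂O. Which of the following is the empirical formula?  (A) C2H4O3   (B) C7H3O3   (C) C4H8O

(A) C2H4O3

mol C = 0.7179 g CO₂ ÷ 44.009 g/mol = 0.016313 mol
mol H = 2 × 0.2939 g H₂O ÷ 18.015 g/mol = 0.032628 mol
mass O = 0.6203 − (0.19593 + 0.032889) = 0.39148 g → mol O = 0.39148 ÷ 15.999 = 0.024469 mol
Divide by the smallest (0.016313 mol): C 1.000, H 2.000, O 1.500
Multiplying each by 2 gives whole numbers: C 2.00, H 4.00, O 3.00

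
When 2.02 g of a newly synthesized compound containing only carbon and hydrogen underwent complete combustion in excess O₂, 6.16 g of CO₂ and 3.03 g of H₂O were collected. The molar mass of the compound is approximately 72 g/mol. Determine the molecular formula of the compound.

C5H12

mol C = 6.16 g CO₂ ÷ 44.009 g/mol = 0.1400 mol
mol H = 2 × 3.03 g H₂O ÷ 18.015 g/mol = 0.3364 mol
Divide by the smallest (0.1400 mol): C 1.000, H 2.403
Multiplying each by 5 gives whole numbers: C 5.00, H 12.02
Empirical formula: C5H12
Empirical-formula mass = 72.15 g/mol; 72 ÷ 72.15 ≈ 1, so the molecular formula is C5H12.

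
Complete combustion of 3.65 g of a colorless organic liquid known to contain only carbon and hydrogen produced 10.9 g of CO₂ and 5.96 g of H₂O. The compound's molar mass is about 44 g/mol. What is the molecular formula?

mol C = 10.9 g CO₂ ÷ 44.009 g/mol = 0.2477 mol
mol H = 2 × 5.96 g H₂O ÷ 18.015 g/mol = 0.6617 mol
Divide by the smallest (0.2477 mol): C 1.000, H 2.672
Multiplying each by 3 gives whole numbers: C 3.00, H 8.01
Empirical formula: C3H8
Empirical-formula mass = 44.10 g/mol; 44 ÷ 44.10 ≈ 1, so the molecular formula is C3H8.

C3H8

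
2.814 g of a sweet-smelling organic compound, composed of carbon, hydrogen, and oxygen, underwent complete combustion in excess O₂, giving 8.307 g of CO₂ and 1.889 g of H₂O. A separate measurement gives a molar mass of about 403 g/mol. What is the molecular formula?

mol C = 8.307 g CO₂ ÷ 44.009 g/mol = 0.18876 mol
mol H = 2 × 1.889 g H₂O ÷ 18.015 g/mol = 0.20971 mol
mass O = 2.814 − (2.2672 + 0.21139) = 0.33545 g → mol O = 0.33545 ÷ 15.999 = 0.020967 mol
Divide by the smallest (0.020967 mol): C 9.003, H 10.002, O 1.000
Empirical formula: C9H10O
Empirical-formula mass = 134.18 g/mol; 403 ÷ 134.18 ≈ 3, so the molecular formula is C27H30O3.

C27H30O3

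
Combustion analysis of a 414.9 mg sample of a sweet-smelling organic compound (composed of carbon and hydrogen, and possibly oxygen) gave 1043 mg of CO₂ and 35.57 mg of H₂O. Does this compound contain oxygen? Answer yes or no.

mol C = 1.043 g CO₂ ÷ 44.009 g/mol = 0.023700 mol
mol H = 2 × 0.03557 g H₂O ÷ 18.015 g/mol = 0.0039489 mol
C and H account for only 0.28864 g of the 0.4149 g sample; the remaining 0.12626 g must be oxygen.

yes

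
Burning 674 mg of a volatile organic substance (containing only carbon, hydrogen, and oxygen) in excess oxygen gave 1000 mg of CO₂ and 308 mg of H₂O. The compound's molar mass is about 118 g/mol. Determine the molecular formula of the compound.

C4H6O4

mol C = 1.00 g CO₂ ÷ 44.009 g/mol = 0.02272 mol
mol H = 2 × 0.308 g H₂O ÷ 18.015 g/mol = 0.03419 mol
mass O = 0.674 − (0.2729 + 0.03447) = 0.3666 g → mol O = 0.3666 ÷ 15.999 = 0.02291 mol
Divide by the smallest (0.02272 mol): C 1.000, H 1.505, O 1.008
Multiplying each by 2 gives whole numbers: C 2.00, H 3.01, O 2.02
Empirical formula: C2H3O2
Empirical-formula mass = 59.04 g/mol; 118 ÷ 59.04 ≈ 2, so the molecular formula is C4H6O4.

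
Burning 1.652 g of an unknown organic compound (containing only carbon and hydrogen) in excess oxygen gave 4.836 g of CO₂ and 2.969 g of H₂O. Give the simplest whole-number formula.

CH3

mol C = 4.836 g CO₂ ÷ 44.009 g/mol = 0.10989 mol
mol H = 2 × 2.969 g H₂O ÷ 18.015 g/mol = 0.32961 mol
Divide by the smallest (0.10989 mol): C 1.000, H 3.000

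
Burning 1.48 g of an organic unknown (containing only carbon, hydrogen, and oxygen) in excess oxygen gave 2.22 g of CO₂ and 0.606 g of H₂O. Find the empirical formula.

C3H4O3

mol C = 2.22 g CO₂ ÷ 44.009 g/mol = 0.05044 mol
mol H = 2 × 0.606 g H₂O ÷ 18.015 g/mol = 0.06728 mol
mass O = 1.48 − (0.6059 + 0.06782) = 0.8063 g → mol O = 0.8063 ÷ 15.999 = 0.05040 mol
Divide by the smallest (0.05040 mol): C 1.001, H 1.335, O 1.000
Multiplying each by 3 gives whole numbers: C 3.00, H 4.00, O 3.00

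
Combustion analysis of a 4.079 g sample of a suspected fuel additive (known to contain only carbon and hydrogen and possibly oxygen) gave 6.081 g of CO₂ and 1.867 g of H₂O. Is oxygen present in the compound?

yes

mol C = 6.081 g CO₂ ÷ 44.009 g/mol = 0.13818 mol
mol H = 2 × 1.867 g H₂O ÷ 18.015 g/mol = 0.20727 mol
C and H account for only 1.8686 g of the 4.079 g sample; the remaining 2.2104 g must be oxygen.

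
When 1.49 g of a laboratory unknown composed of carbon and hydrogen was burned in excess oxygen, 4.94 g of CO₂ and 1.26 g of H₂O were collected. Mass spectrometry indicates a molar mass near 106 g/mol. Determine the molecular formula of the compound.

C8H10

mol C = 4.94 g CO₂ ÷ 44.009 g/mol = 0.1122 mol
mol H = 2 × 1.26 g H₂O ÷ 18.015 g/mol = 0.1399 mol
Divide by the smallest (0.1122 mol): C 1.000, H 1.246
Multiplying each by 4 gives whole numbers: C 4.00, H 4.98
Empirical formula: C4H5
Empirical-formula mass = 53.08 g/mol; 106 ÷ 53.08 ≈ 2, so the molecular formula is C8H10.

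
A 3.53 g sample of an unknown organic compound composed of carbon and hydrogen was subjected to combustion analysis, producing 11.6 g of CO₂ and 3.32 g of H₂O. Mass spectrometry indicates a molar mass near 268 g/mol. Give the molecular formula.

mol C = 11.6 g CO₂ ÷ 44.009 g/mol = 0.2636 mol
mol H = 2 × 3.32 g H₂O ÷ 18.015 g/mol = 0.3686 mol
Divide by the smallest (0.2636 mol): C 1.000, H 1.398
Multiplying each by 5 gives whole numbers: C 5.00, H 6.99
Empirical formula: C5H7
Empirical-formula mass = 67.11 g/mol; 268 ÷ 67.11 ≈ 4, so the molecular formula is C20H28.

C20H28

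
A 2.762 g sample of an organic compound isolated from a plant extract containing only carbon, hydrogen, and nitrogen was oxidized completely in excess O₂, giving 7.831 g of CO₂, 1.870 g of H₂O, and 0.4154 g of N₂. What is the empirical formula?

mol C = 7.831 g CO₂ ÷ 44.009 g/mol = 0.17794 mol
mol H = 2 × 1.870 g H₂O ÷ 18.015 g/mol = 0.20760 mol
mol N = 2 × 0.4154 g N₂ ÷ 28.014 g/mol = 0.029657 mol
Divide by the smallest (0.029657 mol): C 6.000, H 7.000, N 1.000

C6H7N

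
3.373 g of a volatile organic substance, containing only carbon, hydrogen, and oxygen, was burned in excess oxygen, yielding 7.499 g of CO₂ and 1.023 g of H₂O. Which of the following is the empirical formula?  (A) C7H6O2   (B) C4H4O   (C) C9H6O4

mol C = 7.499 g CO₂ ÷ 44.009 g/mol = 0.17040 mol
mol H = 2 × 1.023 g H₂O ÷ 18.015 g/mol = 0.11357 mol
mass O = 3.373 − (2.0466 + 0.11448) = 1.2119 g → mol O = 1.2119 ÷ 15.999 = 0.075747 mol
Divide by the smallest (0.075747 mol): C 2.250, H 1.499, O 1.000
Multiplying each by 4 gives whole numbers: C 9.00, H 6.00, O 4.00

(C) C9H6O4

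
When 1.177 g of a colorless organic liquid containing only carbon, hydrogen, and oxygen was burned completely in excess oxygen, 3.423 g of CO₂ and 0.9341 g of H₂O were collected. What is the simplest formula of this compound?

C9H12O

mol C = 3.423 g CO₂ ÷ 44.009 g/mol = 0.077780 mol
mol H = 2 × 0.9341 g H₂O ÷ 18.015 g/mol = 0.10370 mol
mass O = 1.177 − (0.93421 + 0.10453) = 0.13826 g → mol O = 0.13826 ÷ 15.999 = 0.0086417 mol
Divide by the smallest (0.0086417 mol): C 9.001, H 12.000, O 1.000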